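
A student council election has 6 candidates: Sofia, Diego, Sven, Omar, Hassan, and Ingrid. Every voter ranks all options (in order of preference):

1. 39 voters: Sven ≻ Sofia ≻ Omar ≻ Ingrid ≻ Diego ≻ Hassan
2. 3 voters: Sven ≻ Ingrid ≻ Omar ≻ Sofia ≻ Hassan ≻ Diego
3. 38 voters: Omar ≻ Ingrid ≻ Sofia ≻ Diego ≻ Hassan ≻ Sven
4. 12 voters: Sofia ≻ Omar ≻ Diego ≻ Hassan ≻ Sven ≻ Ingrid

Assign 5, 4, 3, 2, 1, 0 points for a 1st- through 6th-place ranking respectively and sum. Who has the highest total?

Sofia: 39·4 + 3·2 + 38·3 + 12·5 = 336
Diego: 39·1 + 3·0 + 38·2 + 12·3 = 151
Sven: 39·5 + 3·5 + 38·0 + 12·1 = 222
Omar: 39·3 + 3·3 + 38·5 + 12·4 = 364
Hassan: 39·0 + 3·1 + 38·1 + 12·2 = 65
Ingrid: 39·2 + 3·4 + 38·4 + 12·0 = 242
Omar has the highest Borda score (364).

Omar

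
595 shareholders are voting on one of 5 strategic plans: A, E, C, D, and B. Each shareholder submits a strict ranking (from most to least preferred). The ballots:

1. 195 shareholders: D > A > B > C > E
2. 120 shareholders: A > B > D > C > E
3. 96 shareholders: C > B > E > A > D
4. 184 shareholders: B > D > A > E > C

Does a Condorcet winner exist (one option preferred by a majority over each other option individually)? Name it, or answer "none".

none

Checking pairwise contests:
D beats A 379–216.
A beats E 499–96.
A beats C 499–96.
B beats D 400–195.
A beats B 315–280.
Every option loses at least one head-to-head, so there is no Condorcet winner.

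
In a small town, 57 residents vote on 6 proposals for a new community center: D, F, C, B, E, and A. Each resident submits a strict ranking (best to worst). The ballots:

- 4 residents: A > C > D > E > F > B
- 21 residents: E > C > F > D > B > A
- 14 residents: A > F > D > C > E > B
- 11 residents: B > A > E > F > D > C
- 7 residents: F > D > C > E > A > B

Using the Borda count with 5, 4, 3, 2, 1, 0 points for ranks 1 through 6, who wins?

D: 4·3 + 21·2 + 14·3 + 11·1 + 7·4 = 135
F: 4·1 + 21·3 + 14·4 + 11·2 + 7·5 = 180
C: 4·4 + 21·4 + 14·2 + 11·0 + 7·3 = 149
B: 4·0 + 21·1 + 14·0 + 11·5 + 7·0 = 76
E: 4·2 + 21·5 + 14·1 + 11·3 + 7·2 = 174
A: 4·5 + 21·0 + 14·5 + 11·4 + 7·1 = 141
F has the highest Borda score (180).

F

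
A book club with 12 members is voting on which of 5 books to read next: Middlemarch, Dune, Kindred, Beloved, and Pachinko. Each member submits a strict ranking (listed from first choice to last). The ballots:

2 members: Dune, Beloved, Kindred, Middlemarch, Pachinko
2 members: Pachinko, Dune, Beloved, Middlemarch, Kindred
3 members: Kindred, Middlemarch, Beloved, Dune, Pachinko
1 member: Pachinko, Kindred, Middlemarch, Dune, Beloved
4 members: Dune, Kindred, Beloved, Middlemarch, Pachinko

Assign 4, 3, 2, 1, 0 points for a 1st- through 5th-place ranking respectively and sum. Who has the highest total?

Middlemarch: 2·1 + 2·1 + 3·3 + 1·2 + 4·1 = 19
Dune: 2·4 + 2·3 + 3·1 + 1·1 + 4·4 = 34
Kindred: 2·2 + 2·0 + 3·4 + 1·3 + 4·3 = 31
Beloved: 2·3 + 2·2 + 3·2 + 1·0 + 4·2 = 24
Pachinko: 2·0 + 2·4 + 3·0 + 1·4 + 4·0 = 12
Dune has the highest Borda score (34).

Dune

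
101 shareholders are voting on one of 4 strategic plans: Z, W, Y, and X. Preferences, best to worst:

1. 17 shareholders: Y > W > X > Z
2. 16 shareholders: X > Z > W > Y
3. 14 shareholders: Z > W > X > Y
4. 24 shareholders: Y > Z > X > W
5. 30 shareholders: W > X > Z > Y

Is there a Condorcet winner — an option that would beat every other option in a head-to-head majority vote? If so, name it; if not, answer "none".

none

Checking pairwise contests:
X beats Z 63–38.
Z beats W 54–47.
Z beats Y 60–41.
W beats X 61–40.
Every option loses at least one head-to-head, so there is no Condorcet winner.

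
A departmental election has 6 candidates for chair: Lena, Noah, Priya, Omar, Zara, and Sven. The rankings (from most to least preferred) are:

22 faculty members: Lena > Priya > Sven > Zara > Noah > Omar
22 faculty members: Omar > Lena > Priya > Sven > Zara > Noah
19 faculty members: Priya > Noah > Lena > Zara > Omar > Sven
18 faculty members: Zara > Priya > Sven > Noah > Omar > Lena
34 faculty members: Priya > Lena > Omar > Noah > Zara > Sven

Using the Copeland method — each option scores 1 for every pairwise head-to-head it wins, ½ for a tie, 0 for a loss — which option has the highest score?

Lena: beats Noah, Omar, Zara, and Sven; loses to Priya → score 4.
Noah: beats Omar; loses to Lena, Priya, Zara, and Sven → score 1.
Priya: beats Lena, Noah, Omar, Zara, and Sven → score 5.
Omar: beats Sven; loses to Lena, Noah, Priya, and Zara → score 1.
Zara: beats Noah, Omar, and Sven; loses to Lena and Priya → score 3.
Sven: beats Noah; loses to Lena, Priya, Omar, and Zara → score 1.
Priya has the best pairwise record.

Priya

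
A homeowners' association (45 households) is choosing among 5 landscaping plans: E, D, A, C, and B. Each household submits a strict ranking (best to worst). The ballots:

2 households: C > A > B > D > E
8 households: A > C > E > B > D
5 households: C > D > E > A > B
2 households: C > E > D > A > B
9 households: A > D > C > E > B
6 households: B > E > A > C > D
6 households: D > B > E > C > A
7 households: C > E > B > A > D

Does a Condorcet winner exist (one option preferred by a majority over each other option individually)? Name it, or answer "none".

none

Checking pairwise contests:
C beats E 33–12.
E beats D 23–22.
E beats A 26–19.
A beats C 23–22.
E beats B 31–14.
Every option loses at least one head-to-head, so there is no Condorcet winner.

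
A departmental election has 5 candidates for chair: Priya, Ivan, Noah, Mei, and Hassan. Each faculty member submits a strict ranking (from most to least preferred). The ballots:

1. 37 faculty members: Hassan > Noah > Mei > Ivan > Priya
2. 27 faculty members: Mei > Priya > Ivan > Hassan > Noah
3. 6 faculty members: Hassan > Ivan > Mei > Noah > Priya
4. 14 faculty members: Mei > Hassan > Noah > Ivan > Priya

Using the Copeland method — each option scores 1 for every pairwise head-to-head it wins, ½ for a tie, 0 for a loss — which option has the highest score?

Priya: loses to Ivan, Noah, Mei, and Hassan → score 0.
Ivan: beats Priya; loses to Noah, Mei, and Hassan → score 1.
Noah: beats Priya and Ivan; loses to Mei and Hassan → score 2.
Mei: beats Priya, Ivan, and Noah; loses to Hassan → score 3.
Hassan: beats Priya, Ivan, Noah, and Mei → score 4.
Hassan has the best pairwise record.

Hassan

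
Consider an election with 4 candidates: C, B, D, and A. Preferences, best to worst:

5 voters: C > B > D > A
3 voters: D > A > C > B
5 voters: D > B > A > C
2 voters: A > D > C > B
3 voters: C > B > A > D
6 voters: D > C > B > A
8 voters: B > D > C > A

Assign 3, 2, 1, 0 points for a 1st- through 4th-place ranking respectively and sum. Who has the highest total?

D

C: 5·3 + 3·1 + 5·0 + 2·1 + 3·3 + 6·2 + 8·1 = 49
B: 5·2 + 3·0 + 5·2 + 2·0 + 3·2 + 6·1 + 8·3 = 56
D: 5·1 + 3·3 + 5·3 + 2·2 + 3·0 + 6·3 + 8·2 = 67
A: 5·0 + 3·2 + 5·1 + 2·3 + 3·1 + 6·0 + 8·0 = 20
D has the highest Borda score (67).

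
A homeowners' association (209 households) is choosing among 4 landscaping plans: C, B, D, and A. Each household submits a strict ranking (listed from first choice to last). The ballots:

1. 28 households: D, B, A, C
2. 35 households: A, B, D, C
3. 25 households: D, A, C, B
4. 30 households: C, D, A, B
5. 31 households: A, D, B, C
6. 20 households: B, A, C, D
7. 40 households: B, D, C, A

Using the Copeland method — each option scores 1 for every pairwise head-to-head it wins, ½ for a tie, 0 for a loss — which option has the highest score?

D

C: loses to B, D, and A → score 0.
B: beats C; loses to D and A → score 1.
D: beats C, B, and A → score 3.
A: beats C and B; loses to D → score 2.
D has the best pairwise record.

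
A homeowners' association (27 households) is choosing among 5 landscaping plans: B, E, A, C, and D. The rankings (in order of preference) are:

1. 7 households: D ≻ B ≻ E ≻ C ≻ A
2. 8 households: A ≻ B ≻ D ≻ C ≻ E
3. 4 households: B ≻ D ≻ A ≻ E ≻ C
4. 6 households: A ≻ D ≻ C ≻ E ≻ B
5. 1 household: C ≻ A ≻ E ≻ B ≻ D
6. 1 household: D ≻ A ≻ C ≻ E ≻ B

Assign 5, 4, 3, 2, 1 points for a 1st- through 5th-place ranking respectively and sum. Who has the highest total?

B: 7·4 + 8·4 + 4·5 + 6·1 + 1·2 + 1·1 = 89
E: 7·3 + 8·1 + 4·2 + 6·2 + 1·3 + 1·2 = 54
A: 7·1 + 8·5 + 4·3 + 6·5 + 1·4 + 1·4 = 97
C: 7·2 + 8·2 + 4·1 + 6·3 + 1·5 + 1·3 = 60
D: 7·5 + 8·3 + 4·4 + 6·4 + 1·1 + 1·5 = 105
D has the highest Borda score (105).

D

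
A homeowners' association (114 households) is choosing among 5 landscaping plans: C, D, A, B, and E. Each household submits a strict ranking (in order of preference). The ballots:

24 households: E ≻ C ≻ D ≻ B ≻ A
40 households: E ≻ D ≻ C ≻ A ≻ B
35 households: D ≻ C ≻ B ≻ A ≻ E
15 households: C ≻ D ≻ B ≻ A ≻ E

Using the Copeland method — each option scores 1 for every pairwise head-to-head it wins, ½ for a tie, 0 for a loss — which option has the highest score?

E

C: beats A and B; loses to D and E → score 2.
D: beats C, A, and B; loses to E → score 3.
A: loses to C, D, B, and E → score 0.
B: beats A; loses to C, D, and E → score 1.
E: beats C, D, A, and B → score 4.
E has the best pairwise record.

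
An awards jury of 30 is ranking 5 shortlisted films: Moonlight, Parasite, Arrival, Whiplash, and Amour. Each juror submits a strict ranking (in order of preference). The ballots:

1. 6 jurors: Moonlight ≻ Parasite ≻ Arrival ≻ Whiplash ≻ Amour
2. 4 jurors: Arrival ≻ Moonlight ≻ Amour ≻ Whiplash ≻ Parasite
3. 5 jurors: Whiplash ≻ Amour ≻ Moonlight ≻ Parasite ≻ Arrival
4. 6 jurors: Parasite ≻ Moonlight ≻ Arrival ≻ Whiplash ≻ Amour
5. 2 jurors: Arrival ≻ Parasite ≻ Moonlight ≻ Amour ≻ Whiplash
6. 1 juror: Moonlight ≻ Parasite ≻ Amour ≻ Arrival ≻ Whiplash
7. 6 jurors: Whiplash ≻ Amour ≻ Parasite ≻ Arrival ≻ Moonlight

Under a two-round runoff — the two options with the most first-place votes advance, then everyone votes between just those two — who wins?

Round 1 first-place votes: Moonlight 7, Parasite 6, Arrival 6, Whiplash 11, Amour 0.
Whiplash and Moonlight advance.
Runoff: Whiplash is preferred to Moonlight by 11 voters; Moonlight by 19.
Moonlight wins the runoff.

Moonlight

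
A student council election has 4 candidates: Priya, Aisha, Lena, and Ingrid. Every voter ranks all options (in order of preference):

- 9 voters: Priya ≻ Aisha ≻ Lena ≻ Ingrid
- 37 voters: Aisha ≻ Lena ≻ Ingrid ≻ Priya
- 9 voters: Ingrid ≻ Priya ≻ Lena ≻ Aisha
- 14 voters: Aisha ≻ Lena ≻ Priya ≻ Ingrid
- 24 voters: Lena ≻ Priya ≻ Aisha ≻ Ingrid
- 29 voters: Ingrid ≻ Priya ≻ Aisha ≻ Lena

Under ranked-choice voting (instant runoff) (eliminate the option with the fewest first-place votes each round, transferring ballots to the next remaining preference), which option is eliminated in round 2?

Round 1: Priya 9, Aisha 51, Lena 24, Ingrid 38. Eliminate Priya.
Round 2: Aisha 60, Lena 24, Ingrid 38. Eliminate Lena.

Lena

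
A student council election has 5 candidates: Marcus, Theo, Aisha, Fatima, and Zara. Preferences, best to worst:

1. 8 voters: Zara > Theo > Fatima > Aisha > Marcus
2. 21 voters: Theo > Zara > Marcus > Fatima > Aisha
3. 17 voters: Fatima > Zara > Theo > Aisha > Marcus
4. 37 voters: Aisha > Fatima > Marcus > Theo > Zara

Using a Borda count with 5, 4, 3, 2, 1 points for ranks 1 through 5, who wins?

Fatima

Marcus: 8·1 + 21·3 + 17·1 + 37·3 = 199
Theo: 8·4 + 21·5 + 17·3 + 37·2 = 262
Aisha: 8·2 + 21·1 + 17·2 + 37·5 = 256
Fatima: 8·3 + 21·2 + 17·5 + 37·4 = 299
Zara: 8·5 + 21·4 + 17·4 + 37·1 = 229
Fatima has the highest Borda score (299).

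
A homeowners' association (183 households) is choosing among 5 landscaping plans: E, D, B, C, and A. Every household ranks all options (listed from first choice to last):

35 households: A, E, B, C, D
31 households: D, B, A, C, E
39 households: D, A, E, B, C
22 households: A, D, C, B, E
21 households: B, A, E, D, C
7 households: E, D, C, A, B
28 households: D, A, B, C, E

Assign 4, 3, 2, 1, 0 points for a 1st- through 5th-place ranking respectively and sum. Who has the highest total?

E: 35·3 + 31·0 + 39·2 + 22·0 + 21·2 + 7·4 + 28·0 = 253
D: 35·0 + 31·4 + 39·4 + 22·3 + 21·1 + 7·3 + 28·4 = 500
B: 35·2 + 31·3 + 39·1 + 22·1 + 21·4 + 7·0 + 28·2 = 364
C: 35·1 + 31·1 + 39·0 + 22·2 + 21·0 + 7·2 + 28·1 = 152
A: 35·4 + 31·2 + 39·3 + 22·4 + 21·3 + 7·1 + 28·3 = 561
A has the highest Borda score (561).

A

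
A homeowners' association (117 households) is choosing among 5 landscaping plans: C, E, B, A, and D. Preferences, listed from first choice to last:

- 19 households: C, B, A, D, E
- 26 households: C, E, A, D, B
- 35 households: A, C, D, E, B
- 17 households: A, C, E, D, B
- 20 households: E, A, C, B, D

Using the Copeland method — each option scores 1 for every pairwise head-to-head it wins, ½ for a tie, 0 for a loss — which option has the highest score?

C: beats E, B, and D; loses to A → score 3.
E: beats B and D; loses to C and A → score 2.
B: loses to C, E, A, and D → score 0.
A: beats C, E, B, and D → score 4.
D: beats B; loses to C, E, and A → score 1.
A has the best pairwise record.

A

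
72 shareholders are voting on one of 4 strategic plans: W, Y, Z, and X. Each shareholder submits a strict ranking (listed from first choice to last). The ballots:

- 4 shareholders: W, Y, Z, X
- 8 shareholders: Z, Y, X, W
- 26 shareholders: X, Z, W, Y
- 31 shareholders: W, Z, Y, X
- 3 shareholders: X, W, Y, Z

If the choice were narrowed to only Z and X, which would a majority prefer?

Z

Voters preferring Z to X: 43; preferring X to Z: 29.
Z wins the head-to-head.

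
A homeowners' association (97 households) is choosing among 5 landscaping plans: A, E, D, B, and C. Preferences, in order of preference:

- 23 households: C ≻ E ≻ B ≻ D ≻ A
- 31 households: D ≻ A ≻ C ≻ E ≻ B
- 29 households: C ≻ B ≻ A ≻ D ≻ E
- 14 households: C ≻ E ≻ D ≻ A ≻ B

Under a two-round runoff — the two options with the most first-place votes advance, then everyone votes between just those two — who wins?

Round 1 first-place votes: A 0, E 0, D 31, B 0, C 66.
C and D advance.
Runoff: C is preferred to D by 66 voters; D by 31.
C wins the runoff.

C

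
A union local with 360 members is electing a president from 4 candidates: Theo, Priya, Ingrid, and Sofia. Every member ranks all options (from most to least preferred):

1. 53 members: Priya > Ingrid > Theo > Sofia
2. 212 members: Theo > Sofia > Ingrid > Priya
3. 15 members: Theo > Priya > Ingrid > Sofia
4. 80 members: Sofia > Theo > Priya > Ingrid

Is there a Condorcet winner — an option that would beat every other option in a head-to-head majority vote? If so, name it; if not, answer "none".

Theo vs Priya: 307–53 for Theo.
Theo vs Ingrid: 307–53 for Theo.
Theo vs Sofia: 280–80 for Theo.
Theo beats every other option head-to-head.

Theo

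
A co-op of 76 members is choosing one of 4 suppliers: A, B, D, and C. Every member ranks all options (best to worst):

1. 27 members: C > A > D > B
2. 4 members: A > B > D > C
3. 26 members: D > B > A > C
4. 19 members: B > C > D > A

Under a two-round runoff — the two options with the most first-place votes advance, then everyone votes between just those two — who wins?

Round 1 first-place votes: A 4, B 19, D 26, C 27.
C and D advance.
Runoff: C is preferred to D by 46 voters; D by 30.
C wins the runoff.

C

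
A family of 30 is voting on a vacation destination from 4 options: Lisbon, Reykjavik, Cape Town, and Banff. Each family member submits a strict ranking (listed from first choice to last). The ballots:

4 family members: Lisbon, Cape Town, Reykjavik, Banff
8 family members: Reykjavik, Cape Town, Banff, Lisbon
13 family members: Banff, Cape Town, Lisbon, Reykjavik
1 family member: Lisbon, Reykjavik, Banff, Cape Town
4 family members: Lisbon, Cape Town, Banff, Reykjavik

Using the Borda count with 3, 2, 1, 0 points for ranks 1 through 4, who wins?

Lisbon: 4·3 + 8·0 + 13·1 + 1·3 + 4·3 = 40
Reykjavik: 4·1 + 8·3 + 13·0 + 1·2 + 4·0 = 30
Cape Town: 4·2 + 8·2 + 13·2 + 1·0 + 4·2 = 58
Banff: 4·0 + 8·1 + 13·3 + 1·1 + 4·1 = 52
Cape Town has the highest Borda score (58).

Cape Town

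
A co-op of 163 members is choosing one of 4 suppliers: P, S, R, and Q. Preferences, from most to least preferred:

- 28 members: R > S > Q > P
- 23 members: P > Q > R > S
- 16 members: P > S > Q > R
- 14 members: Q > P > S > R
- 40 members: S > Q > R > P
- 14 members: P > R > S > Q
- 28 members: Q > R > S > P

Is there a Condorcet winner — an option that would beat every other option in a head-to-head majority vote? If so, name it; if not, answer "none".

none

Checking pairwise contests:
S beats P 96–67.
R beats S 93–70.
Q beats R 121–42.
S beats Q 98–65.
Every option loses at least one head-to-head, so there is no Condorcet winner.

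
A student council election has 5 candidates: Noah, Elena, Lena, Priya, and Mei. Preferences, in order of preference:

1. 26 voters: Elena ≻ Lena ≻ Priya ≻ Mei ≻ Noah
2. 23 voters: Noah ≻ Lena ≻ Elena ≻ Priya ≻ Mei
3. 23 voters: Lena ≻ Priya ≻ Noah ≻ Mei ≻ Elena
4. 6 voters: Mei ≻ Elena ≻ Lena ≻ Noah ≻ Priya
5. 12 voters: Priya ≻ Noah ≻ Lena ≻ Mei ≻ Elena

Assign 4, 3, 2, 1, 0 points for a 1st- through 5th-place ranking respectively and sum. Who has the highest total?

Noah: 26·0 + 23·4 + 23·2 + 6·1 + 12·3 = 180
Elena: 26·4 + 23·2 + 23·0 + 6·3 + 12·0 = 168
Lena: 26·3 + 23·3 + 23·4 + 6·2 + 12·2 = 275
Priya: 26·2 + 23·1 + 23·3 + 6·0 + 12·4 = 192
Mei: 26·1 + 23·0 + 23·1 + 6·4 + 12·1 = 85
Lena has the highest Borda score (275).

Lena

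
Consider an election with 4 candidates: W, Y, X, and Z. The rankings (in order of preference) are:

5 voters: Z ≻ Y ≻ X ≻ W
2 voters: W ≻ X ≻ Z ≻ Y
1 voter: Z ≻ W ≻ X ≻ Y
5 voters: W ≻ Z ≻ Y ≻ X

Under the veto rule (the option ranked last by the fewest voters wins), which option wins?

Last-place votes: W 5, Y 3, X 5, Z 0.
Z is ranked last by the fewest voters, so Z wins.

Z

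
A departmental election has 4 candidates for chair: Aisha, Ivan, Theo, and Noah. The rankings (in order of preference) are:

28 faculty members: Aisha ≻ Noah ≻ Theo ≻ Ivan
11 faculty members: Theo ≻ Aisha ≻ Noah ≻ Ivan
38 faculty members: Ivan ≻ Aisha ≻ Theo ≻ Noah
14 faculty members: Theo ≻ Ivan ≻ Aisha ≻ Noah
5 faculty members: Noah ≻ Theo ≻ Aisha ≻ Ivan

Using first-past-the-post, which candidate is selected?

Ivan

First-place votes: Aisha 28, Ivan 38, Theo 25, Noah 5.
Ivan has the most first-place votes.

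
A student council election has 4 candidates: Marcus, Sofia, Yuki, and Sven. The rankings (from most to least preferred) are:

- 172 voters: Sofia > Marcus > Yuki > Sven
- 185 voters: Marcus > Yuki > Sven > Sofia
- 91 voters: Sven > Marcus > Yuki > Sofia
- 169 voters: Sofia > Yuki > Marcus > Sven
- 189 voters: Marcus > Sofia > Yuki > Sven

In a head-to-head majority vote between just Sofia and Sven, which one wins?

Sofia

Voters preferring Sofia to Sven: 530; preferring Sven to Sofia: 276.
Sofia wins the head-to-head.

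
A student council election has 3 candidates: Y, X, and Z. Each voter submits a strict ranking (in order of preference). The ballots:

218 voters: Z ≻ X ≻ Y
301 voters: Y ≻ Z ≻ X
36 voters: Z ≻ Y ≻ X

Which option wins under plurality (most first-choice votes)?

Y

First-place votes: Y 301, X 0, Z 254.
Y has the most first-place votes.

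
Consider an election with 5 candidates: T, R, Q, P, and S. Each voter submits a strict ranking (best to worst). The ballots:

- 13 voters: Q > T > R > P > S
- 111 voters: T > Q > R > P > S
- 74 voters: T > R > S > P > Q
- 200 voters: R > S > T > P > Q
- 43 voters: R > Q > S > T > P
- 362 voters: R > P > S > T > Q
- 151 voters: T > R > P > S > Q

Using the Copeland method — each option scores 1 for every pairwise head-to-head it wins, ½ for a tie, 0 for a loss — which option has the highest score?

R

T: beats Q and P; loses to R and S → score 2.
R: beats T, Q, P, and S → score 4.
Q: loses to T, R, P, and S → score 0.
P: beats Q and S; loses to T and R → score 2.
S: beats T and Q; loses to R and P → score 2.
R has the best pairwise record.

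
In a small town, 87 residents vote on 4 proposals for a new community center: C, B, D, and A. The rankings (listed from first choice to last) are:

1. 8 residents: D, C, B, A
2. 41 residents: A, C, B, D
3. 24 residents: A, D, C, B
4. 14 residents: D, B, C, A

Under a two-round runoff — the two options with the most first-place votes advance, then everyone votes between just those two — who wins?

A

Round 1 first-place votes: C 0, B 0, D 22, A 65.
A and D advance.
Runoff: A is preferred to D by 65 voters; D by 22.
A wins the runoff.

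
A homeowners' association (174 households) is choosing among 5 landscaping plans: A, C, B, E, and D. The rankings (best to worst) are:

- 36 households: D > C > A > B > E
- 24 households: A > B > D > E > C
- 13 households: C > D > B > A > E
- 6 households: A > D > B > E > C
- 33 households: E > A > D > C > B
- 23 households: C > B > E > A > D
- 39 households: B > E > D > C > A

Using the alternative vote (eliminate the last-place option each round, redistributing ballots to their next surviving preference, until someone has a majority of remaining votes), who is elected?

D

Round 1: A 30, C 36, B 39, E 33, D 36. Eliminate A.
Round 2: C 36, B 63, E 33, D 42. Eliminate E.
Round 3: C 36, B 63, D 75. Eliminate C.
Round 4: B 86, D 88. D has a majority.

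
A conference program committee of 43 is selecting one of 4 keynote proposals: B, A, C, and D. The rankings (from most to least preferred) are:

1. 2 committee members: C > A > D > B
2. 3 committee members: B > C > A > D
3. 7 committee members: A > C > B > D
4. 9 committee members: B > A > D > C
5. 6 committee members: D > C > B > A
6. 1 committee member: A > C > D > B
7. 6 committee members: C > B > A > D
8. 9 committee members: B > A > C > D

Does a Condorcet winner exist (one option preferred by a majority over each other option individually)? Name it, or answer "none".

Checking pairwise contests:
C beats B 22–21.
B beats A 33–10.
A beats C 26–17.
B beats D 34–9.
Every option loses at least one head-to-head, so there is no Condorcet winner.

none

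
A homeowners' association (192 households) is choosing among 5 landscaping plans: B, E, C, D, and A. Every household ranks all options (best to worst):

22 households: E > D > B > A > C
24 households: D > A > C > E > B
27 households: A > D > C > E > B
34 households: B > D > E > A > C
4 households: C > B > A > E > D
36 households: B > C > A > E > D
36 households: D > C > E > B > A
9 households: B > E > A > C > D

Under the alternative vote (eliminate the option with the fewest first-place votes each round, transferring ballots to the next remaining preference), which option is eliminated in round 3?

Round 1: B 79, E 22, C 4, D 60, A 27. Eliminate C.
Round 2: B 83, E 22, D 60, A 27. Eliminate E.
Round 3: B 83, D 82, A 27. Eliminate A.

A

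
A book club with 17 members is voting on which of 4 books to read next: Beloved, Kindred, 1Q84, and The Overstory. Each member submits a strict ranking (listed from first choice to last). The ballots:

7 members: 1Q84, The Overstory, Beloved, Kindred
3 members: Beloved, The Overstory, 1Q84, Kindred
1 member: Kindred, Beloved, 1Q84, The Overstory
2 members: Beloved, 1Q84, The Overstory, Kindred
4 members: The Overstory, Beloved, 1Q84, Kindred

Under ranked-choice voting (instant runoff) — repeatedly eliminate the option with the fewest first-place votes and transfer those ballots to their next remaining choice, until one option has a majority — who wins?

Round 1: Beloved 5, Kindred 1, 1Q84 7, The Overstory 4. Eliminate Kindred.
Round 2: Beloved 6, 1Q84 7, The Overstory 4. Eliminate The Overstory.
Round 3: Beloved 10, 1Q84 7. Beloved has a majority.

Beloved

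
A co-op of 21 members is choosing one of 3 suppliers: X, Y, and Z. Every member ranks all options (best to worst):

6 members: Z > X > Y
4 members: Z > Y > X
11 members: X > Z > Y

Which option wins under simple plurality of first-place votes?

X

First-place votes: X 11, Y 0, Z 10.
X has the most first-place votes.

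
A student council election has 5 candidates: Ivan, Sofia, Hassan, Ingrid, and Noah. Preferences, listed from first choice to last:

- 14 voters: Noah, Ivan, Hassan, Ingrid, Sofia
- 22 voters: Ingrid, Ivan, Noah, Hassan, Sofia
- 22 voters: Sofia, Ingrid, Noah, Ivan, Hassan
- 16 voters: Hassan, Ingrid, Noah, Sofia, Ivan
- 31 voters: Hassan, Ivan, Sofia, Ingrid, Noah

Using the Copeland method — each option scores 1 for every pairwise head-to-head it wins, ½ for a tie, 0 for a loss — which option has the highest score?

Ivan: beats Sofia, Hassan, and Noah; loses to Ingrid → score 3.
Sofia: beats Ingrid and Noah; loses to Ivan and Hassan → score 2.
Hassan: beats Sofia and Ingrid; loses to Ivan and Noah → score 2.
Ingrid: beats Ivan and Noah; loses to Sofia and Hassan → score 2.
Noah: beats Hassan; loses to Ivan, Sofia, and Ingrid → score 1.
Ivan has the best pairwise record.

Ivan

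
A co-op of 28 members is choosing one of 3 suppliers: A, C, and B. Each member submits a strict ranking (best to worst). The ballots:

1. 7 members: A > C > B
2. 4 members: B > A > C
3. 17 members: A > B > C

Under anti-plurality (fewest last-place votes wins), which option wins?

A

Last-place votes: A 0, C 21, B 7.
A is ranked last by the fewest voters, so A wins.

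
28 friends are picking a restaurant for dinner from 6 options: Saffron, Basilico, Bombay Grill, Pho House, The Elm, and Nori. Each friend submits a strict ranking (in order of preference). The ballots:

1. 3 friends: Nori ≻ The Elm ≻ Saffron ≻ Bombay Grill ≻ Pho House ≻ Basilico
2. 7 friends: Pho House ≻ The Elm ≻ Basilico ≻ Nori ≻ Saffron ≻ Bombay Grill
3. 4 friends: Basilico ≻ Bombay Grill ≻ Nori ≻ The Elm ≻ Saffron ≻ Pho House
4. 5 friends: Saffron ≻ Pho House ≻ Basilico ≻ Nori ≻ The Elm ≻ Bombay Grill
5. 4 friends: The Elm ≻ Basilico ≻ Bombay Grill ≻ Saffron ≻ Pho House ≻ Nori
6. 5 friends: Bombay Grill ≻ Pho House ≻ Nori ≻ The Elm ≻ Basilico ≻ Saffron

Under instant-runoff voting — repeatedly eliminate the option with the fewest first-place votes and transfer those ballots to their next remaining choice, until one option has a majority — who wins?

Round 1: Saffron 5, Basilico 4, Bombay Grill 5, Pho House 7, The Elm 4, Nori 3. Eliminate Nori.
Round 2: Saffron 5, Basilico 4, Bombay Grill 5, Pho House 7, The Elm 7. Eliminate Basilico.
Round 3: Saffron 5, Bombay Grill 9, Pho House 7, The Elm 7. Eliminate Saffron.
Round 4: Bombay Grill 9, Pho House 12, The Elm 7. Eliminate The Elm.
Round 5: Bombay Grill 16, Pho House 12. Bombay Grill has a majority.

Bombay Grill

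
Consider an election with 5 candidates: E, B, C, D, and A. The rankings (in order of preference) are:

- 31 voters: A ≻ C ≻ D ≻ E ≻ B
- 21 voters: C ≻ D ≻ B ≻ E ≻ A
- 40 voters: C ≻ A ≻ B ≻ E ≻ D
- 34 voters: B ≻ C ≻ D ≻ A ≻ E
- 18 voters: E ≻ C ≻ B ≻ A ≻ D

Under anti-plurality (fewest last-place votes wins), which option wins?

Last-place votes: E 34, B 31, C 0, D 58, A 21.
C is ranked last by the fewest voters, so C wins.

C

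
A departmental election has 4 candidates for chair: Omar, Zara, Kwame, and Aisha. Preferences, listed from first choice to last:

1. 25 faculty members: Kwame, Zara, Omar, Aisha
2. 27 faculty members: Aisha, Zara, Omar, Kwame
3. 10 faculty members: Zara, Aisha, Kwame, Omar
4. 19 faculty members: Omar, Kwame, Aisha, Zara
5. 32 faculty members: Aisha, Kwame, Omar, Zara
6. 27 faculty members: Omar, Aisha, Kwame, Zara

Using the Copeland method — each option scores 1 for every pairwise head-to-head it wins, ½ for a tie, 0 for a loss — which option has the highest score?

Omar

Omar: beats Zara, Kwame, and Aisha → score 3.
Zara: loses to Omar, Kwame, and Aisha → score 0.
Kwame: beats Zara; loses to Omar and Aisha → score 1.
Aisha: beats Zara and Kwame; loses to Omar → score 2.
Omar has the best pairwise record.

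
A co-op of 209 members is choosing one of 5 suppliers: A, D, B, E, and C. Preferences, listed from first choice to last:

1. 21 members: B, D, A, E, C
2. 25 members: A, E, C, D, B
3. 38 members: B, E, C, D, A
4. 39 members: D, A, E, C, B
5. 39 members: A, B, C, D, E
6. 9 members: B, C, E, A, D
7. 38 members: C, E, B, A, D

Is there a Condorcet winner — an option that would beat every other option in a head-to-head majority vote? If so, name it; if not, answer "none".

B vs A: 106–103 for B.
B vs D: 145–64 for B.
B vs E: 107–102 for B.
B vs C: 107–102 for B.
B beats every other option head-to-head.

B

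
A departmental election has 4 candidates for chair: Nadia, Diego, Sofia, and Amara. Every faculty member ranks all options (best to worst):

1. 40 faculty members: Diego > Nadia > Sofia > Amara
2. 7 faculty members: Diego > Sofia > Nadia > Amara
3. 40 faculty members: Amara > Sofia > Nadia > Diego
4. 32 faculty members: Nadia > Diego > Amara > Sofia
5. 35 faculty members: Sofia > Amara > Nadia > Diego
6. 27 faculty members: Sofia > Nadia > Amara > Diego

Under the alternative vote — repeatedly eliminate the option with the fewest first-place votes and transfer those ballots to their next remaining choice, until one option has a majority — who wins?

Sofia

Round 1: Nadia 32, Diego 47, Sofia 62, Amara 40. Eliminate Nadia.
Round 2: Diego 79, Sofia 62, Amara 40. Eliminate Amara.
Round 3: Diego 79, Sofia 102. Sofia has a majority.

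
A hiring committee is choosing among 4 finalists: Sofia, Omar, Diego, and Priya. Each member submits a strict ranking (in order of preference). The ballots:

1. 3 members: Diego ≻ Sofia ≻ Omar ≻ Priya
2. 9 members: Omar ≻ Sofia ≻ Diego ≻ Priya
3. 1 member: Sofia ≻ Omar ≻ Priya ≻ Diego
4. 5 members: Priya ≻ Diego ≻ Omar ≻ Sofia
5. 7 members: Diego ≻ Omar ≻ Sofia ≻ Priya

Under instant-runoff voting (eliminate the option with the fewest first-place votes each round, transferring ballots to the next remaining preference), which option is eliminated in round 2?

Priya

Round 1: Sofia 1, Omar 9, Diego 10, Priya 5. Eliminate Sofia.
Round 2: Omar 10, Diego 10, Priya 5. Eliminate Priya.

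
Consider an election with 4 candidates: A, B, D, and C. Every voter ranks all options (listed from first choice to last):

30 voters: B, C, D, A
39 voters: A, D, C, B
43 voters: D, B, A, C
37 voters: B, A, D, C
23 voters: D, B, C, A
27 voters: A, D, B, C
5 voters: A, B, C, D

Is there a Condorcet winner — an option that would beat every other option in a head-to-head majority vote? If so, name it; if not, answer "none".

none

Checking pairwise contests:
B beats A 133–71.
D beats B 132–72.
A beats D 108–96.
A beats C 151–53.
Every option loses at least one head-to-head, so there is no Condorcet winner.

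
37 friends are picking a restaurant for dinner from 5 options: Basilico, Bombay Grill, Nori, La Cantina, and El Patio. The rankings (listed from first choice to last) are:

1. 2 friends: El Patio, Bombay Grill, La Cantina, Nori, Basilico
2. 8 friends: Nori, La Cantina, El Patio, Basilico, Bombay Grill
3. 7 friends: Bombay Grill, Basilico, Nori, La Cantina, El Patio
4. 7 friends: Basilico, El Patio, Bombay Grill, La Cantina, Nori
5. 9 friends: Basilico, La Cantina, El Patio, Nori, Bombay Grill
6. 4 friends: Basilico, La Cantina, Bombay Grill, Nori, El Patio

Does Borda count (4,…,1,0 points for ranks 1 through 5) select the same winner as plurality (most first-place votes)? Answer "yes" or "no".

yes

Borda — scores: Basilico 109, Bombay Grill 56, Nori 61, La Cantina 81, El Patio 63. Winner: Basilico.
Plurality — first-place votes: Basilico 20, Bombay Grill 7, Nori 8, La Cantina 0, El Patio 2. Winner: Basilico.
The two methods agree.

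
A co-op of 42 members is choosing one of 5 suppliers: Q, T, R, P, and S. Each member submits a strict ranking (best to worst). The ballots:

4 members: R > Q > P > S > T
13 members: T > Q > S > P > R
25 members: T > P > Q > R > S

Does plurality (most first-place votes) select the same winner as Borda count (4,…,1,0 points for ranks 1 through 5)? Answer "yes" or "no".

Plurality — first-place votes: Q 0, T 38, R 4, P 0, S 0. Winner: T.
Borda — scores: Q 101, T 152, R 41, P 96, S 30. Winner: T.
The two methods agree.

yes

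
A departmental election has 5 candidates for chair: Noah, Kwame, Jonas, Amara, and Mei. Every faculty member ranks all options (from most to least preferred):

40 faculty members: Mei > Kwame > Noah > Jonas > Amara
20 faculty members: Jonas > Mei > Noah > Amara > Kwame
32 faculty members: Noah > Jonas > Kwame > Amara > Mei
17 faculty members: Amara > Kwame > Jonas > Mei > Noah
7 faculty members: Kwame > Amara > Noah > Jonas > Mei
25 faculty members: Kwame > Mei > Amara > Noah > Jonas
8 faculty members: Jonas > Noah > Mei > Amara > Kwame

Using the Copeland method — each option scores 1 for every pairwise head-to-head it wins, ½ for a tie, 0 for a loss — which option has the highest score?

Noah: beats Jonas and Amara; loses to Kwame and Mei → score 2.
Kwame: beats Noah, Jonas, Amara, and Mei → score 4.
Jonas: beats Amara and Mei; loses to Noah and Kwame → score 2.
Amara: loses to Noah, Kwame, Jonas, and Mei → score 0.
Mei: beats Noah and Amara; loses to Kwame and Jonas → score 2.
Kwame has the best pairwise record.

Kwame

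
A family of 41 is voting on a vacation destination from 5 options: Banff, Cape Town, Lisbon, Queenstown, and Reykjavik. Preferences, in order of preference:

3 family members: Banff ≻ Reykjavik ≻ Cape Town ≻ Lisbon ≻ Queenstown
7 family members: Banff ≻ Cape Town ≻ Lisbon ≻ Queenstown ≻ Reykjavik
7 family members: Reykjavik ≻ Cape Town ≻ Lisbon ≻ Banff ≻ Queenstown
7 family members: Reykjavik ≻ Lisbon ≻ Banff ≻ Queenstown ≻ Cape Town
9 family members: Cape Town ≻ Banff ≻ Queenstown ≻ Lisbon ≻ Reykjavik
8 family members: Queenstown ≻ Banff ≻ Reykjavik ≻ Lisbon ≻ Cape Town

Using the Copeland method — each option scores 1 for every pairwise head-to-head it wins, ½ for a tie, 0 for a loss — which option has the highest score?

Banff

Banff: beats Cape Town, Lisbon, Queenstown, and Reykjavik → score 4.
Cape Town: beats Lisbon and Queenstown; loses to Banff and Reykjavik → score 2.
Lisbon: beats Queenstown; loses to Banff, Cape Town, and Reykjavik → score 1.
Queenstown: beats Reykjavik; loses to Banff, Cape Town, and Lisbon → score 1.
Reykjavik: beats Cape Town and Lisbon; loses to Banff and Queenstown → score 2.
Banff has the best pairwise record.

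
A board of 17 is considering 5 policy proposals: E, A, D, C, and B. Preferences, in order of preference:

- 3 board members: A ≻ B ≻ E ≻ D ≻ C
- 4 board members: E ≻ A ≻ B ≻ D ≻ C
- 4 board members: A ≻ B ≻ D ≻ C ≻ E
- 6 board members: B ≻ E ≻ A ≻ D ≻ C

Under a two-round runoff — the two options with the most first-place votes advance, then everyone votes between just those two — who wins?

A

Round 1 first-place votes: E 4, A 7, D 0, C 0, B 6.
A and B advance.
Runoff: A is preferred to B by 11 voters; B by 6.
A wins the runoff.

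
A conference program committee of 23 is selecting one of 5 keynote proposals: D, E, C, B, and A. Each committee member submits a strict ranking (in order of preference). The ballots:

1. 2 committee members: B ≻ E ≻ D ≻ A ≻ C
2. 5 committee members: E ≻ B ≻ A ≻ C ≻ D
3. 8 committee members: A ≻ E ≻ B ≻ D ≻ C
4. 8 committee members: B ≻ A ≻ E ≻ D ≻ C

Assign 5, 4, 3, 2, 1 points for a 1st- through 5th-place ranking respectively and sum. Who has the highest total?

B

D: 2·3 + 5·1 + 8·2 + 8·2 = 43
E: 2·4 + 5·5 + 8·4 + 8·3 = 89
C: 2·1 + 5·2 + 8·1 + 8·1 = 28
B: 2·5 + 5·4 + 8·3 + 8·5 = 94
A: 2·2 + 5·3 + 8·5 + 8·4 = 91
B has the highest Borda score (94).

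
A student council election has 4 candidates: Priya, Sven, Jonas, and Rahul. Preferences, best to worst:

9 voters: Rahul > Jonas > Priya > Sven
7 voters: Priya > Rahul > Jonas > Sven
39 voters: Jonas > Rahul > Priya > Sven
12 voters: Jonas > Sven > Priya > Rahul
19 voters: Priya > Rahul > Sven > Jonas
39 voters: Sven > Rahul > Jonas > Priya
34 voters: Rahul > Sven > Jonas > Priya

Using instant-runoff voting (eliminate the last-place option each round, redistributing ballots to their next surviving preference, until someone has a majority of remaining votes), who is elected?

Round 1: Priya 26, Sven 39, Jonas 51, Rahul 43. Eliminate Priya.
Round 2: Sven 39, Jonas 51, Rahul 69. Eliminate Sven.
Round 3: Jonas 51, Rahul 108. Rahul has a majority.

Rahul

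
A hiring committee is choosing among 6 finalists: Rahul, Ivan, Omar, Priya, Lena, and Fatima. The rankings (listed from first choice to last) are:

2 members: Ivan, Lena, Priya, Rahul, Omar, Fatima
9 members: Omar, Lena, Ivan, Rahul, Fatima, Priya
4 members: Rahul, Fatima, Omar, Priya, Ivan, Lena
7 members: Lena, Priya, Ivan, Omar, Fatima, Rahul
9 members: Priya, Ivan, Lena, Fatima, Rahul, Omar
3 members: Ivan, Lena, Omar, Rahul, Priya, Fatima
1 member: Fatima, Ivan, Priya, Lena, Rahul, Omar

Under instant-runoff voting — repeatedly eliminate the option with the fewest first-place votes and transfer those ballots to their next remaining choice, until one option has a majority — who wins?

Lena

Round 1: Rahul 4, Ivan 5, Omar 9, Priya 9, Lena 7, Fatima 1. Eliminate Fatima.
Round 2: Rahul 4, Ivan 6, Omar 9, Priya 9, Lena 7. Eliminate Rahul.
Round 3: Ivan 6, Omar 13, Priya 9, Lena 7. Eliminate Ivan.
Round 4: Omar 13, Priya 10, Lena 12. Eliminate Priya.
Round 5: Omar 13, Lena 22. Lena has a majority.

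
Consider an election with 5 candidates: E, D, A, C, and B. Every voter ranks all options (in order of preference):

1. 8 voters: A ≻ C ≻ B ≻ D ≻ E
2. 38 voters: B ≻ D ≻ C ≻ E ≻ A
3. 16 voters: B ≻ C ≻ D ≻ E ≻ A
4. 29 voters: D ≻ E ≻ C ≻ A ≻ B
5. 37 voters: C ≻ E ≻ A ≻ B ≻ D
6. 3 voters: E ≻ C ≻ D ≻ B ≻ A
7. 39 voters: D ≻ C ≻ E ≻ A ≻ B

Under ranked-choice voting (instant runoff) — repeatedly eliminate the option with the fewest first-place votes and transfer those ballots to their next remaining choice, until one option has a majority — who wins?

Round 1: E 3, D 68, A 8, C 37, B 54. Eliminate E.
Round 2: D 68, A 8, C 40, B 54. Eliminate A.
Round 3: D 68, C 48, B 54. Eliminate C.
Round 4: D 71, B 99. B has a majority.

B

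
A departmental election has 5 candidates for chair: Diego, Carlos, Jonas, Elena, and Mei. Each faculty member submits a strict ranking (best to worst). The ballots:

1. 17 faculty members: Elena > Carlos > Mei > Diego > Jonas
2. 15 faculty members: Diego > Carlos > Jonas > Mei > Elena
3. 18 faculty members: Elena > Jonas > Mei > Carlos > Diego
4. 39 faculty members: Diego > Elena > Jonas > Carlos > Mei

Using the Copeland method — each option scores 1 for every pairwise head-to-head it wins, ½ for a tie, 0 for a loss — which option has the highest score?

Diego: beats Carlos, Jonas, Elena, and Mei → score 4.
Carlos: beats Mei; loses to Diego, Jonas, and Elena → score 1.
Jonas: beats Carlos and Mei; loses to Diego and Elena → score 2.
Elena: beats Carlos, Jonas, and Mei; loses to Diego → score 3.
Mei: loses to Diego, Carlos, Jonas, and Elena → score 0.
Diego has the best pairwise record.

Diego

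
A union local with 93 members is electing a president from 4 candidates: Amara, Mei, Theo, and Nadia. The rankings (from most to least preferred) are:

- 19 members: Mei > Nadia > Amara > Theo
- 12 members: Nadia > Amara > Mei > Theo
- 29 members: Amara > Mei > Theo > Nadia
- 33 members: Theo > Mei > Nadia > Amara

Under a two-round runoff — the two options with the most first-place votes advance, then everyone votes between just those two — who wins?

Amara

Round 1 first-place votes: Amara 29, Mei 19, Theo 33, Nadia 12.
Theo and Amara advance.
Runoff: Theo is preferred to Amara by 33 voters; Amara by 60.
Amara wins the runoff.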